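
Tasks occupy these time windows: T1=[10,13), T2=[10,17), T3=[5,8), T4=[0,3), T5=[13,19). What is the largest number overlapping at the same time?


Check each time point for overlaps:
  t=10: 2 tasks active (T1, T2)
Max concurrent = 2


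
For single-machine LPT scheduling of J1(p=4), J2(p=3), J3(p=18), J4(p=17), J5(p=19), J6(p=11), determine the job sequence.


LPT: sort by longest processing time first
  J5: p=19
  J3: p=18
  J4: p=17
  J6: p=11
  J1: p=4
  J2: p=3
Order: J5 → J3 → J4 → J6 → J1 → J2


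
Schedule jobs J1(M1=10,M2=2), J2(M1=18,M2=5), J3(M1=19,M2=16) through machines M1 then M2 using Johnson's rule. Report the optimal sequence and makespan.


Johnson's rule:
Group 1 (M1≤M2, sort by M1): []
Group 2 (M1>M2, sort desc M2): ['J3', 'J2', 'J1']
Sequence: J3 → J2 → J1
Makespan calculation:
  J3: M1 done=19, M2 done=35
  J2: M1 done=37, M2 done=42
  J1: M1 done=47, M2 done=49
= Sequence: J3 → J2 → J1, Makespan: 49


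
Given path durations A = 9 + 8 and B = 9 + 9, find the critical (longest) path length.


Path A: 9 + 8 = 17
Path B: 9 + 9 = 18
Critical path = longest = max(17, 18)
= 18 (Path B)


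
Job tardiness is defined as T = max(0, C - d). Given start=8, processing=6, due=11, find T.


Completion = start + processing = 8 + 6 = 14
Tardiness = max(0, C - d) = max(0, 14 - 11)
= max(0, 3)
= 3


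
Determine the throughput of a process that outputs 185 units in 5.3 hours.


Throughput = units / time
= 185 / 5.3
= 34.9 units/hour


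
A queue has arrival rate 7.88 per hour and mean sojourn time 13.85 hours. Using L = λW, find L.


Little's law: L = λ × W
= 7.88 × 13.85
= 109.14


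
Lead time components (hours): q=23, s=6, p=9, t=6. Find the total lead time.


Lead time = queue + setup + processing + transit
= 23 + 6 + 9 + 6
= 44 hours


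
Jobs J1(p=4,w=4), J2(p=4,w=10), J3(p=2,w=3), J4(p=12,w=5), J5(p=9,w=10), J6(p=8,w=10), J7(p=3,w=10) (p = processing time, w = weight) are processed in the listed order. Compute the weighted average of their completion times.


Completion times:
  J1: C=4, w×C=4×4=16
  J2: C=8, w×C=10×8=80
  J3: C=10, w×C=3×10=30
  J4: C=22, w×C=5×22=110
  J5: C=31, w×C=10×31=310
  J6: C=39, w×C=10×39=390
  J7: C=42, w×C=10×42=420
Sum w×C = 1356
Sum w = 52
Weighted avg = 1356/52
= 26.08


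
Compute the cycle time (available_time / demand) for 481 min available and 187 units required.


Cycle time = available time / demand
= 481 / 187
= 2.57 min/unit


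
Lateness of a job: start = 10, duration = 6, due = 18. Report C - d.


Completion = 10 + 6 = 16
Lateness = C - d = 16 - 18
= -2


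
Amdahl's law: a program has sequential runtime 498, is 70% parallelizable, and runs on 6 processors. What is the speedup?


Amdahl's law: T_p = T × ((1-p) + p/N)
= 498 × ((1-0.7) + 0.7/6)
= 498 × (0.30 + 0.1167)
= 498 × 0.4167
= 207.50
Speedup = 498/207.50
= 2.40×


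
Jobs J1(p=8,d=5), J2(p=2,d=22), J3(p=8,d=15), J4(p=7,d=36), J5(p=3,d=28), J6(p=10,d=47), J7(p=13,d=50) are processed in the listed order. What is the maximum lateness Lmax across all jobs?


Lateness per job (L = C - d):
  J1: C=8, d=5, L=3
  J2: C=10, d=22, L=-12
  J3: C=18, d=15, L=3
  J4: C=25, d=36, L=-11
  J5: C=28, d=28, L=0
  J6: C=38, d=47, L=-9
  J7: C=51, d=50, L=1
Lmax = max(3, -12, 3, -11, 0, -9, 1)
= 3


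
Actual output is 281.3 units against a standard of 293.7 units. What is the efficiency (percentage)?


Efficiency = (actual / standard) × 100
= (281.3 / 293.7) × 100
= 95.8%


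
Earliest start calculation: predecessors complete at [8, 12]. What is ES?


ES = max of all predecessor completion times
Predecessors: [8, 12]
ES = max(8, 12)
= 12


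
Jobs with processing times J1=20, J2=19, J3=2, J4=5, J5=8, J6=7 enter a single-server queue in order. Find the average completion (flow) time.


Completion times:
  J1: completes at 20
  J2: completes at 39
  J3: completes at 41
  J4: completes at 46
  J5: completes at 54
  J6: completes at 61
Sum = 261
Average = 261/6
= 43.50


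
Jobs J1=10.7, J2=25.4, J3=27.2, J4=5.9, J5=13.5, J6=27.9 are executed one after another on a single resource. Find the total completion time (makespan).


Sequential makespan: sum all processing times
= 10.7 + 25.4 + 27.2 + 5.9 + 13.5 + 27.9
= 110.6 time units


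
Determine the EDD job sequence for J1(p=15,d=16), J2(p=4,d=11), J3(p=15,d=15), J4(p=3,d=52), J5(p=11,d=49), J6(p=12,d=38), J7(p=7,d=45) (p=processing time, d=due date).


EDD: sort by earliest due date
  J2: d=11, p=4
  J3: d=15, p=15
  J1: d=16, p=15
  J6: d=38, p=12
  J7: d=45, p=7
  J5: d=49, p=11
  J4: d=52, p=3
Order: J2 → J3 → J1 → J6 → J7 → J5 → J4


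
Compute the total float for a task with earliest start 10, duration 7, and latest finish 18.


EF = ES + duration = 10 + 7 = 17
LS = LF - duration = 18 - 7 = 11
Total Float = LF - EF = 18 - 17
(or LS - ES = 11 - 10)
= 1


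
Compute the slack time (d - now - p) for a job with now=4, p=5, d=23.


Slack = due - current_time - processing
= 23 - 4 - 5
= 14


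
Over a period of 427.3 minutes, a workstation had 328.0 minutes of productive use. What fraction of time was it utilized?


Utilization = busy / total × 100
= 328.0 / 427.3 × 100
= 76.8%


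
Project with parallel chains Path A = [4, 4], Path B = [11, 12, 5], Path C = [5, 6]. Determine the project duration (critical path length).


Path A: 4 + 4 = 8
Path B: 11 + 12 + 5 = 28
Path C: 5 + 6 = 11
Critical path = longest = max(8, 28, 11)
= 28 (Path B)


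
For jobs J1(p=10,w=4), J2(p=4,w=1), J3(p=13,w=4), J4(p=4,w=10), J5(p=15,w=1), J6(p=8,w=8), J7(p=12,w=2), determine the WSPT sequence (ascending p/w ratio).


WSPT (Smith's rule): sort by p/w ascending
  J4: p/w = 4/10 = 0.400
  J6: p/w = 8/8 = 1.000
  J1: p/w = 10/4 = 2.500
  J3: p/w = 13/4 = 3.250
  J2: p/w = 4/1 = 4.000
  J7: p/w = 12/2 = 6.000
  J5: p/w = 15/1 = 15.000
Order: J4 → J6 → J1 → J3 → J2 → J7 → J5


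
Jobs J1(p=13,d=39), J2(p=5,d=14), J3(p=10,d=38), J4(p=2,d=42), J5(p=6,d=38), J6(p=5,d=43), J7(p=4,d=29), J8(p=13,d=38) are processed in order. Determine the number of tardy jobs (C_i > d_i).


Completion vs due date:
  J1: C=13, d=39 → on time
  J2: C=18, d=14 → TARDY
  J3: C=28, d=38 → on time
  J4: C=30, d=42 → on time
  J5: C=36, d=38 → on time
  J6: C=41, d=43 → on time
  J7: C=45, d=29 → TARDY
  J8: C=58, d=38 → TARDY
Tardy jobs: J2, J7, J8
Count = 3


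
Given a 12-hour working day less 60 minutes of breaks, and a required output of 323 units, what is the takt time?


Available = 12×60 - 60 = 660 min
Takt time = 660 / 323
= 2.04 min/unit


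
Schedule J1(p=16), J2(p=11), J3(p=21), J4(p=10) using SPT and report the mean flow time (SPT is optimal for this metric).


SPT order: J4 → J2 → J1 → J3
Completion times:
  J4: C=10
  J2: C=21
  J1: C=37
  J3: C=58
Sum = 126, n = 4
Mean flow = 126/4
= 31.50


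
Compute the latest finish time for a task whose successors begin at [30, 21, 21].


LF = min of all successor start times
Successors start at: [30, 21, 21]
LF = min(30, 21, 21)
= 21


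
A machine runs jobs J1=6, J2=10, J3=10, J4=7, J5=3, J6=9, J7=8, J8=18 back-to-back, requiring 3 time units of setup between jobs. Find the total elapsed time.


Makespan = Σ processing + (n-1) × setup
= (6 + 10 + 10 + 7 + 3 + 9 + 8 + 18) + (8-1)×3
= 71 + 21
= 92 time units


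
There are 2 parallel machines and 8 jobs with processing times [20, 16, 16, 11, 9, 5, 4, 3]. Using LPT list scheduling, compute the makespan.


Jobs (LPT sorted): [20, 16, 16, 11, 9, 5, 4, 3]
Machines: 2
  J=20 → Machine 1 (load: 0+20=20)
  J=16 → Machine 2 (load: 0+16=16)
  J=16 → Machine 2 (load: 16+16=32)
  J=11 → Machine 1 (load: 20+11=31)
  J=9 → Machine 1 (load: 31+9=40)
  J=5 → Machine 2 (load: 32+5=37)
  J=4 → Machine 2 (load: 37+4=41)
  J=3 → Machine 1 (load: 40+3=43)
Machine loads: [43, 41]
Makespan = max = 43 time units


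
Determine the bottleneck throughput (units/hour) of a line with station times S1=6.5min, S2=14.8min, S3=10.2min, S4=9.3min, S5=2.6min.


Bottleneck = longest station time
Station times: [6.5, 14.8, 10.2, 9.3, 2.6]
Max = 14.8 min
Rate = 60 / 14.8
= 4.05 units/hour (bottleneck: 14.8min)


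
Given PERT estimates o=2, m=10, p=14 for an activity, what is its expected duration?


te = (o + 4m + p) / 6
= (2 + 4×10 + 14) / 6
= (2 + 40 + 14) / 6
= 56 / 6
= 9.33


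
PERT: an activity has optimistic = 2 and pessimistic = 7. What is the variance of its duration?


σ² = ((p - o) / 6)² = (p - o)² / 36
= (7 - 2)² / 36
= 5² / 36
= 25 / 36
= 0.6944


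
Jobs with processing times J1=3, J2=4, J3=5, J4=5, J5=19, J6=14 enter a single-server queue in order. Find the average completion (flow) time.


Completion times:
  J1: completes at 3
  J2: completes at 7
  J3: completes at 12
  J4: completes at 17
  J5: completes at 36
  J6: completes at 50
Sum = 125
Average = 125/6
= 20.83


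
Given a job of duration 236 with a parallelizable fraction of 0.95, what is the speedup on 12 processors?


Amdahl's law: T_p = T × ((1-p) + p/N)
= 236 × ((1-0.95) + 0.95/12)
= 236 × (0.05 + 0.0792)
= 236 × 0.1292
= 30.48
Speedup = 236/30.48
= 7.74×


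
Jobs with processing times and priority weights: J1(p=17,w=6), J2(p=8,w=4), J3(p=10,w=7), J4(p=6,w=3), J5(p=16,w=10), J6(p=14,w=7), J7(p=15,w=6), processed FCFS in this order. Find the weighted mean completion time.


Completion times:
  J1: C=17, w×C=6×17=102
  J2: C=25, w×C=4×25=100
  J3: C=35, w×C=7×35=245
  J4: C=41, w×C=3×41=123
  J5: C=57, w×C=10×57=570
  J6: C=71, w×C=7×71=497
  J7: C=86, w×C=6×86=516
Sum w×C = 2153
Sum w = 43
Weighted avg = 2153/43
= 50.07


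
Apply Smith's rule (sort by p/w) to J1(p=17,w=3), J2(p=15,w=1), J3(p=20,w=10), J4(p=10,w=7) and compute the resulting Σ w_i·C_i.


WSPT order (by p/w): J4 → J3 → J1 → J2
  J4: C=10, w·C=7×10=70
  J3: C=30, w·C=10×30=300
  J1: C=47, w·C=3×47=141
  J2: C=62, w·C=1×62=62
Σ w·C = 573
= 573


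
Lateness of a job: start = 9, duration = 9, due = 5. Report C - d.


Completion = 9 + 9 = 18
Lateness = C - d = 18 - 5
= 13


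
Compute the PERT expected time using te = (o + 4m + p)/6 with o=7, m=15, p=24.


te = (o + 4m + p) / 6
= (7 + 4×15 + 24) / 6
= (7 + 60 + 24) / 6
= 91 / 6
= 15.17


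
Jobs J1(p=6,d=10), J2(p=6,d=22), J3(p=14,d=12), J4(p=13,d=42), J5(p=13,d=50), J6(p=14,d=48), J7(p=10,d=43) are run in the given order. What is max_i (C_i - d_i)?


Lateness per job (L = C - d):
  J1: C=6, d=10, L=-4
  J2: C=12, d=22, L=-10
  J3: C=26, d=12, L=14
  J4: C=39, d=42, L=-3
  J5: C=52, d=50, L=2
  J6: C=66, d=48, L=18
  J7: C=76, d=43, L=33
Lmax = max(-4, -10, 14, -3, 2, 18, 33)
= 33


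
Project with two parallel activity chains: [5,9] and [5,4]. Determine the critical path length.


Path A: 5 + 9 = 14
Path B: 5 + 4 = 9
Critical path = longest = max(14, 9)
= 14 (Path A)


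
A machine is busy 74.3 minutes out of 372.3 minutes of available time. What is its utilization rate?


Utilization = busy / total × 100
= 74.3 / 372.3 × 100
= 20.0%


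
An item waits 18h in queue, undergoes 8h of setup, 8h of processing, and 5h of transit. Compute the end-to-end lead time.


Lead time = queue + setup + processing + transit
= 18 + 8 + 8 + 5
= 39 hours


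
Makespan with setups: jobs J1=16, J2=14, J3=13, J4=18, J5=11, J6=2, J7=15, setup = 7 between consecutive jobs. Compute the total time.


Makespan = Σ processing + (n-1) × setup
= (16 + 14 + 13 + 18 + 11 + 2 + 15) + (7-1)×7
= 89 + 42
= 131 time units


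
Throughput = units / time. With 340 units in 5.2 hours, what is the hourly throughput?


Throughput = units / time
= 340 / 5.2
= 65.4 units/hour


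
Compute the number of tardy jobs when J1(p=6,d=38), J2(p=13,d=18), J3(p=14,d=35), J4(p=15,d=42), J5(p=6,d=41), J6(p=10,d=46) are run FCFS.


Completion vs due date:
  J1: C=6, d=38 → on time
  J2: C=19, d=18 → TARDY
  J3: C=33, d=35 → on time
  J4: C=48, d=42 → TARDY
  J5: C=54, d=41 → TARDY
  J6: C=64, d=46 → TARDY
Tardy jobs: J2, J4, J5, J6
Count = 4


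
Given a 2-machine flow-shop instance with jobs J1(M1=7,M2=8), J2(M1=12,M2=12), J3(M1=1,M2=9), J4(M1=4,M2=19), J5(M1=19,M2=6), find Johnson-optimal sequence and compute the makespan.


Johnson's rule:
Group 1 (M1≤M2, sort by M1): ['J3', 'J4', 'J1', 'J2']
Group 2 (M1>M2, sort desc M2): ['J5']
Sequence: J3 → J4 → J1 → J2 → J5
Makespan calculation:
  J3: M1 done=1, M2 done=10
  J4: M1 done=5, M2 done=29
  J1: M1 done=12, M2 done=37
  J2: M1 done=24, M2 done=49
  J5: M1 done=43, M2 done=55
= Sequence: J3 → J4 → J1 → J2 → J5, Makespan: 55


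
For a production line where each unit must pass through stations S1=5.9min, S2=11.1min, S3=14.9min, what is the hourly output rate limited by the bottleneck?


Bottleneck = longest station time
Station times: [5.9, 11.1, 14.9]
Max = 14.9 min
Rate = 60 / 14.9
= 4.03 units/hour (bottleneck: 14.9min)


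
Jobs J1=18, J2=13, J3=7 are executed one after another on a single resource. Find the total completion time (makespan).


Sequential makespan: sum all processing times
= 18 + 13 + 7
= 38 time units


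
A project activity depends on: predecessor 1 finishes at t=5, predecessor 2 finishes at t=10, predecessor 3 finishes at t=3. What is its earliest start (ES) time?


ES = max of all predecessor completion times
Predecessors: [5, 10, 3]
ES = max(5, 10, 3)
= 10


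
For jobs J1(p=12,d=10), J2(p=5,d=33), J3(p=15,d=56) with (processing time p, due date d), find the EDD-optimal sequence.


EDD: sort by earliest due date
  J1: d=10, p=12
  J2: d=33, p=5
  J3: d=56, p=15
Order: J1 → J2 → J3


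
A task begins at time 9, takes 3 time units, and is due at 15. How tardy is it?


Completion = start + processing = 9 + 3 = 12
Tardiness = max(0, C - d) = max(0, 12 - 15)
= max(0, -3)
= 0


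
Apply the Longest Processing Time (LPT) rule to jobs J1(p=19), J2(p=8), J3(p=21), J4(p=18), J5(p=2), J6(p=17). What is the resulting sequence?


LPT: sort by longest processing time first
  J3: p=21
  J1: p=19
  J4: p=18
  J6: p=17
  J2: p=8
  J5: p=2
Order: J3 → J1 → J4 → J6 → J2 → J5


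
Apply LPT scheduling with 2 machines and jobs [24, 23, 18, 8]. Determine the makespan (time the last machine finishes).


Jobs (LPT sorted): [24, 23, 18, 8]
Machines: 2
  J=24 → Machine 1 (load: 0+24=24)
  J=23 → Machine 2 (load: 0+23=23)
  J=18 → Machine 2 (load: 23+18=41)
  J=8 → Machine 1 (load: 24+8=32)
Machine loads: [32, 41]
Makespan = max = 41 time units


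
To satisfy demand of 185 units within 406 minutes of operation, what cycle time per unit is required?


Cycle time = available time / demand
= 406 / 185
= 2.19 min/unit


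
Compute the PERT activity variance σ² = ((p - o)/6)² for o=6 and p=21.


σ² = ((p - o) / 6)² = (p - o)² / 36
= (21 - 6)² / 36
= 15² / 36
= 225 / 36
= 6.2500


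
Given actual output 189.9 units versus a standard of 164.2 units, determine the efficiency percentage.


Efficiency = (actual / standard) × 100
= (189.9 / 164.2) × 100
= 115.7%


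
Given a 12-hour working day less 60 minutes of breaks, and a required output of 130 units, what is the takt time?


Available = 12×60 - 60 = 660 min
Takt time = 660 / 130
= 5.08 min/unit


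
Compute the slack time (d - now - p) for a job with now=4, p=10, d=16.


Slack = due - current_time - processing
= 16 - 4 - 10
= 2


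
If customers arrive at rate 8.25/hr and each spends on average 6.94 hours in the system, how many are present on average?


Little's law: L = λ × W
= 8.25 × 6.94
= 57.26


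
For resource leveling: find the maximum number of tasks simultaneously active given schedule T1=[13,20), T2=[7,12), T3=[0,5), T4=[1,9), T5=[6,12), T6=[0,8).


Check each time point for overlaps:
  t=7: 4 tasks active (T2, T4, T5, T6)
Max concurrent = 4


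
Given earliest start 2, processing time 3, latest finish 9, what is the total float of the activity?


EF = ES + duration = 2 + 3 = 5
LS = LF - duration = 9 - 3 = 6
Total Float = LF - EF = 9 - 5
(or LS - ES = 6 - 2)
= 4


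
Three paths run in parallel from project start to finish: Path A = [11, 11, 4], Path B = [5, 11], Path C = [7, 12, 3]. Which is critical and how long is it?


Path A: 11 + 11 + 4 = 26
Path B: 5 + 11 = 16
Path C: 7 + 12 + 3 = 22
Critical path = longest = max(26, 16, 22)
= 26 (Path A)


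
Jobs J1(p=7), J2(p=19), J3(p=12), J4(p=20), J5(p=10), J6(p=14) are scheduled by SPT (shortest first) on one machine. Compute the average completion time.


SPT order: J1 → J5 → J3 → J6 → J2 → J4
Completion times:
  J1: C=7
  J5: C=17
  J3: C=29
  J6: C=43
  J2: C=62
  J4: C=82
Sum = 240, n = 6
Mean flow = 240/6
= 40.00


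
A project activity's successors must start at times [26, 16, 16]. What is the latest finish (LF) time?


LF = min of all successor start times
Successors start at: [26, 16, 16]
LF = min(26, 16, 16)
= 16


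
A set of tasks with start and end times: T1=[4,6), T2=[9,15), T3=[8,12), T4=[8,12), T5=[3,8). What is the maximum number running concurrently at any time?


Check each time point for overlaps:
  t=9: 3 tasks active (T2, T3, T4)
Max concurrent = 3


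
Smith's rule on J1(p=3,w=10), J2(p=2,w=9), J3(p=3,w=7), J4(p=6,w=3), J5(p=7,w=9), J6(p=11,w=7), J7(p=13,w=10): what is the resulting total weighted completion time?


WSPT order (by p/w): J2 → J1 → J3 → J5 → J7 → J6 → J4
  J2: C=2, w·C=9×2=18
  J1: C=5, w·C=10×5=50
  J3: C=8, w·C=7×8=56
  J5: C=15, w·C=9×15=135
  J7: C=28, w·C=10×28=280
  J6: C=39, w·C=7×39=273
  J4: C=45, w·C=3×45=135
Σ w·C = 947
= 947


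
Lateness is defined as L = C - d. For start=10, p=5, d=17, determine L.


Completion = 10 + 5 = 15
Lateness = C - d = 15 - 17
= -2


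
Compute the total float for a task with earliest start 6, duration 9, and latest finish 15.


EF = ES + duration = 6 + 9 = 15
LS = LF - duration = 15 - 9 = 6
Total Float = LF - EF = 15 - 15
(or LS - ES = 6 - 6)
= 0


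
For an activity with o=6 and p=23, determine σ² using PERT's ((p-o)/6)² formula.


σ² = ((p - o) / 6)² = (p - o)² / 36
= (23 - 6)² / 36
= 17² / 36
= 289 / 36
= 8.0278


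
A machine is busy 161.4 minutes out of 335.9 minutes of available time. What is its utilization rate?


Utilization = busy / total × 100
= 161.4 / 335.9 × 100
= 48.1%


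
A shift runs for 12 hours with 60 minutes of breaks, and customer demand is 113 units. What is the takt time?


Available = 12×60 - 60 = 660 min
Takt time = 660 / 113
= 5.84 min/unit


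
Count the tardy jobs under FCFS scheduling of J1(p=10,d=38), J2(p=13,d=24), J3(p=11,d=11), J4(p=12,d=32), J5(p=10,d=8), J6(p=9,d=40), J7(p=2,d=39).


Completion vs due date:
  J1: C=10, d=38 → on time
  J2: C=23, d=24 → on time
  J3: C=34, d=11 → TARDY
  J4: C=46, d=32 → TARDY
  J5: C=56, d=8 → TARDY
  J6: C=65, d=40 → TARDY
  J7: C=67, d=39 → TARDY
Tardy jobs: J3, J4, J5, J6, J7
Count = 5


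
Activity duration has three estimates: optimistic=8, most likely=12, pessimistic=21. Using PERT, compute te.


te = (o + 4m + p) / 6
= (8 + 4×12 + 21) / 6
= (8 + 48 + 21) / 6
= 77 / 6
= 12.83


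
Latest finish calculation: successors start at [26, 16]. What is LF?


LF = min of all successor start times
Successors start at: [26, 16]
LF = min(26, 16)
= 16


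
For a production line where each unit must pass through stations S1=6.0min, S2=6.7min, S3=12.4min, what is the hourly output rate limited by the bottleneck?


Bottleneck = longest station time
Station times: [6.0, 6.7, 12.4]
Max = 12.4 min
Rate = 60 / 12.4
= 4.84 units/hour (bottleneck: 12.4min)


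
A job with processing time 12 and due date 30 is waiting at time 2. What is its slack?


Slack = due - current_time - processing
= 30 - 2 - 12
= 16


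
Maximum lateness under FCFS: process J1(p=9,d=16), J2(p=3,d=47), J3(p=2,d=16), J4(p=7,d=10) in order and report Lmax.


Lateness per job (L = C - d):
  J1: C=9, d=16, L=-7
  J2: C=12, d=47, L=-35
  J3: C=14, d=16, L=-2
  J4: C=21, d=10, L=11
Lmax = max(-7, -35, -2, 11)
= 11


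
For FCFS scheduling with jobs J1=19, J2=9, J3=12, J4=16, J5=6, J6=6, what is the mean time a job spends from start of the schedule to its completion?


Completion times:
  J1: completes at 19
  J2: completes at 28
  J3: completes at 40
  J4: completes at 56
  J5: completes at 62
  J6: completes at 68
Sum = 273
Average = 273/6
= 45.50


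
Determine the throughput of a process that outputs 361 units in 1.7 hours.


Throughput = units / time
= 361 / 1.7
= 212.4 units/hour


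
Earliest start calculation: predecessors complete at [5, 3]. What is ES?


ES = max of all predecessor completion times
Predecessors: [5, 3]
ES = max(5, 3)
= 5


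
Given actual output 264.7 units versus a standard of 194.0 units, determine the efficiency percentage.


Efficiency = (actual / standard) × 100
= (264.7 / 194.0) × 100
= 136.4%


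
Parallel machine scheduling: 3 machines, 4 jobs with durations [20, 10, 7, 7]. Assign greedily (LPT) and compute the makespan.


Jobs (LPT sorted): [20, 10, 7, 7]
Machines: 3
  J=20 → Machine 1 (load: 0+20=20)
  J=10 → Machine 2 (load: 0+10=10)
  J=7 → Machine 3 (load: 0+7=7)
  J=7 → Machine 3 (load: 7+7=14)
Machine loads: [20, 10, 14]
Makespan = max = 20 time units


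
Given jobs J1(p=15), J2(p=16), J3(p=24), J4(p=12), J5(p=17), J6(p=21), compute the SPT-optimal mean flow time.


SPT order: J4 → J1 → J2 → J5 → J6 → J3
Completion times:
  J4: C=12
  J1: C=27
  J2: C=43
  J5: C=60
  J6: C=81
  J3: C=105
Sum = 328, n = 6
Mean flow = 328/6
= 54.67


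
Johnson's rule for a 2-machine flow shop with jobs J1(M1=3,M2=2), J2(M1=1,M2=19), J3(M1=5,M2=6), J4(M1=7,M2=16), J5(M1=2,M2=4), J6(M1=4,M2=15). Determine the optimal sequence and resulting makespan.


Johnson's rule:
Group 1 (M1≤M2, sort by M1): ['J2', 'J5', 'J6', 'J3', 'J4']
Group 2 (M1>M2, sort desc M2): ['J1']
Sequence: J2 → J5 → J6 → J3 → J4 → J1
Makespan calculation:
  J2: M1 done=1, M2 done=20
  J5: M1 done=3, M2 done=24
  J6: M1 done=7, M2 done=39
  J3: M1 done=12, M2 done=45
  J4: M1 done=19, M2 done=61
  J1: M1 done=22, M2 done=63
= Sequence: J2 → J5 → J6 → J3 → J4 → J1, Makespan: 63


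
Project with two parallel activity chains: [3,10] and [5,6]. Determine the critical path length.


Path A: 3 + 10 = 13
Path B: 5 + 6 = 11
Critical path = longest = max(13, 11)
= 13 (Path A)


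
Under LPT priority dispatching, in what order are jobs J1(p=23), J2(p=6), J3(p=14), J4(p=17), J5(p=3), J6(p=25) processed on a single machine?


LPT: sort by longest processing time first
  J6: p=25
  J1: p=23
  J4: p=17
  J3: p=14
  J2: p=6
  J5: p=3
Order: J6 → J1 → J4 → J3 → J2 → J5


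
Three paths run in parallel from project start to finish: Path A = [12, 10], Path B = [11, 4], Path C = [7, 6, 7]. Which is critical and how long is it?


Path A: 12 + 10 = 22
Path B: 11 + 4 = 15
Path C: 7 + 6 + 7 = 20
Critical path = longest = max(22, 15, 20)
= 22 (Path A)


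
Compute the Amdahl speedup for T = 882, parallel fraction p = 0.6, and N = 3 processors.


Amdahl's law: T_p = T × ((1-p) + p/N)
= 882 × ((1-0.6) + 0.6/3)
= 882 × (0.40 + 0.2000)
= 882 × 0.6000
= 529.20
Speedup = 882/529.20
= 1.67×


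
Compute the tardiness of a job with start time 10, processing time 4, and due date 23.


Completion = start + processing = 10 + 4 = 14
Tardiness = max(0, C - d) = max(0, 14 - 23)
= max(0, -9)
= 0


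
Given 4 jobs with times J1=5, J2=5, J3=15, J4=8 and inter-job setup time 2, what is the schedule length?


Makespan = Σ processing + (n-1) × setup
= (5 + 5 + 15 + 8) + (4-1)×2
= 33 + 6
= 39 time units


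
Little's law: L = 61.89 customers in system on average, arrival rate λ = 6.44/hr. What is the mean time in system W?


Little's law: L = λW → W = L / λ
= 61.89 / 6.44
= 9.61 hours


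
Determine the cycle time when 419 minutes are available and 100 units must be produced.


Cycle time = available time / demand
= 419 / 100
= 4.19 min/unit


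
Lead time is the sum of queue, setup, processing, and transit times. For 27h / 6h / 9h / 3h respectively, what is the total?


Lead time = queue + setup + processing + transit
= 27 + 6 + 9 + 3
= 45 hours


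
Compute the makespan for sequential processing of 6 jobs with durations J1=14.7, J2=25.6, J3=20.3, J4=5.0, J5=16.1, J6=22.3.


Sequential makespan: sum all processing times
= 14.7 + 25.6 + 20.3 + 5.0 + 16.1 + 22.3
= 104.0 time units


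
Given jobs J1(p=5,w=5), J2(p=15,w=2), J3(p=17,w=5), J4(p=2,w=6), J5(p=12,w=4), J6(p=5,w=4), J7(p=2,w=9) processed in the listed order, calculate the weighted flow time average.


Completion times:
  J1: C=5, w×C=5×5=25
  J2: C=20, w×C=2×20=40
  J3: C=37, w×C=5×37=185
  J4: C=39, w×C=6×39=234
  J5: C=51, w×C=4×51=204
  J6: C=56, w×C=4×56=224
  J7: C=58, w×C=9×58=522
Sum w×C = 1434
Sum w = 35
Weighted avg = 1434/35
= 40.97


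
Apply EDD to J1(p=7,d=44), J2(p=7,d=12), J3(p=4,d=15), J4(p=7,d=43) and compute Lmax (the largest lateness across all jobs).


EDD order: J2 → J3 → J4 → J1
Completion and lateness:
  J2: C=7, d=12, L=7-12=-5
  J3: C=11, d=15, L=11-15=-4
  J4: C=18, d=43, L=18-43=-25
  J1: C=25, d=44, L=25-44=-19
Lmax = max(-5, -4, -25, -19)
= -4


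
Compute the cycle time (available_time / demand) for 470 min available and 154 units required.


Cycle time = available time / demand
= 470 / 154
= 3.05 min/unit


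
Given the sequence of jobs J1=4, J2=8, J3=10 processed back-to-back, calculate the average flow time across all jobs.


Completion times:
  J1: completes at 4
  J2: completes at 12
  J3: completes at 22
Sum = 38
Average = 38/3
= 12.67


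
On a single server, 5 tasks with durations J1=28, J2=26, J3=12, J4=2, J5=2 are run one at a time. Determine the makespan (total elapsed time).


Sequential makespan: sum all processing times
= 28 + 26 + 12 + 2 + 2
= 70 time units


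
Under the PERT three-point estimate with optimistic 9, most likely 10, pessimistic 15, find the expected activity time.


te = (o + 4m + p) / 6
= (9 + 4×10 + 15) / 6
= (9 + 40 + 15) / 6
= 64 / 6
= 10.67


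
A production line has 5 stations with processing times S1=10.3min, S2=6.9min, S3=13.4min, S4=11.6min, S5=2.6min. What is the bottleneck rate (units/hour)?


Bottleneck = longest station time
Station times: [10.3, 6.9, 13.4, 11.6, 2.6]
Max = 13.4 min
Rate = 60 / 13.4
= 4.48 units/hour (bottleneck: 13.4min)


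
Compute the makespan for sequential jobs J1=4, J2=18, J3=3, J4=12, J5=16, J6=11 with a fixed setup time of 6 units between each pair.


Makespan = Σ processing + (n-1) × setup
= (4 + 18 + 3 + 12 + 16 + 11) + (6-1)×6
= 64 + 30
= 94 time units


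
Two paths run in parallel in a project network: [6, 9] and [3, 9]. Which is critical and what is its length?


Path A: 6 + 9 = 15
Path B: 3 + 9 = 12
Critical path = longest = max(15, 12)
= 15 (Path A)


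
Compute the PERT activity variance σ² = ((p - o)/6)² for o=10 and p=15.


σ² = ((p - o) / 6)² = (p - o)² / 36
= (15 - 10)² / 36
= 5² / 36
= 25 / 36
= 0.6944


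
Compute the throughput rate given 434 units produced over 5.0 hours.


Throughput = units / time
= 434 / 5.0
= 86.8 units/hour


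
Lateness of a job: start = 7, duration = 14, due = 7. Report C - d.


Completion = 7 + 14 = 21
Lateness = C - d = 21 - 7
= 14


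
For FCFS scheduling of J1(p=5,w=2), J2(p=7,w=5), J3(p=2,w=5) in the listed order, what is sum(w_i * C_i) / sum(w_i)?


Completion times:
  J1: C=5, w×C=2×5=10
  J2: C=12, w×C=5×12=60
  J3: C=14, w×C=5×14=70
Sum w×C = 140
Sum w = 12
Weighted avg = 140/12
= 11.67


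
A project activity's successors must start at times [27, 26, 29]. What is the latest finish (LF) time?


LF = min of all successor start times
Successors start at: [27, 26, 29]
LF = min(27, 26, 29)
= 26


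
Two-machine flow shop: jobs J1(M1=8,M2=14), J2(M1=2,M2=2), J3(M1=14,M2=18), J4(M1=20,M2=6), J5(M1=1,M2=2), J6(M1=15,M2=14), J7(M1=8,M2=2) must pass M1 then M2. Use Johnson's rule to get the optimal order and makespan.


Johnson's rule:
Group 1 (M1≤M2, sort by M1): ['J5', 'J2', 'J1', 'J3']
Group 2 (M1>M2, sort desc M2): ['J6', 'J4', 'J7']
Sequence: J5 → J2 → J1 → J3 → J6 → J4 → J7
Makespan calculation:
  J5: M1 done=1, M2 done=3
  J2: M1 done=3, M2 done=5
  J1: M1 done=11, M2 done=25
  J3: M1 done=25, M2 done=43
  J6: M1 done=40, M2 done=57
  J4: M1 done=60, M2 done=66
  J7: M1 done=68, M2 done=70
= Sequence: J5 → J2 → J1 → J3 → J6 → J4 → J7, Makespan: 70


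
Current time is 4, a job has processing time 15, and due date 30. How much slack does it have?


Slack = due - current_time - processing
= 30 - 4 - 15
= 11


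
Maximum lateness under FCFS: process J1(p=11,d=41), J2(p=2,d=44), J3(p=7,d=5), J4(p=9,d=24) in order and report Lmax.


Lateness per job (L = C - d):
  J1: C=11, d=41, L=-30
  J2: C=13, d=44, L=-31
  J3: C=20, d=5, L=15
  J4: C=29, d=24, L=5
Lmax = max(-30, -31, 15, 5)
= 15


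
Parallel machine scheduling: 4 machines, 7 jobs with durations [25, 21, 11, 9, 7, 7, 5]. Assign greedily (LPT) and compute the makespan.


Jobs (LPT sorted): [25, 21, 11, 9, 7, 7, 5]
Machines: 4
  J=25 → Machine 1 (load: 0+25=25)
  J=21 → Machine 2 (load: 0+21=21)
  J=11 → Machine 3 (load: 0+11=11)
  J=9 → Machine 4 (load: 0+9=9)
  J=7 → Machine 4 (load: 9+7=16)
  J=7 → Machine 3 (load: 11+7=18)
  J=5 → Machine 4 (load: 16+5=21)
Machine loads: [25, 21, 18, 21]
Makespan = max = 25 time units


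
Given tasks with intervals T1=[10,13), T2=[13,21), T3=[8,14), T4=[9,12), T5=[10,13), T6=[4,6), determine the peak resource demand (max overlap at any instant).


Check each time point for overlaps:
  t=10: 4 tasks active (T1, T3, T4, T5)
Max concurrent = 4


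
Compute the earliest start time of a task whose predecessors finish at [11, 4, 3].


ES = max of all predecessor completion times
Predecessors: [11, 4, 3]
ES = max(11, 4, 3)
= 11


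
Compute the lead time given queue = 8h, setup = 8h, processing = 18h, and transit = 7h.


Lead time = queue + setup + processing + transit
= 8 + 8 + 18 + 7
= 41 hours


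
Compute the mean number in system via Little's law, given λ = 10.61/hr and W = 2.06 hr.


Little's law: L = λ × W
= 10.61 × 2.06
= 21.86


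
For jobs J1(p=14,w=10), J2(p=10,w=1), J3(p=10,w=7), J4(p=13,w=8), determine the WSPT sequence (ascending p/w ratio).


WSPT (Smith's rule): sort by p/w ascending
  J1: p/w = 14/10 = 1.400
  J3: p/w = 10/7 = 1.429
  J4: p/w = 13/8 = 1.625
  J2: p/w = 10/1 = 10.000
Order: J1 → J3 → J4 → J2


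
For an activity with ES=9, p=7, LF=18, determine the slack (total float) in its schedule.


EF = ES + duration = 9 + 7 = 16
LS = LF - duration = 18 - 7 = 11
Total Float = LF - EF = 18 - 16
(or LS - ES = 11 - 9)
= 2


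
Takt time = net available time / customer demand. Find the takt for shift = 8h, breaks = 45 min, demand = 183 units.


Available = 8×60 - 45 = 435 min
Takt time = 435 / 183
= 2.38 min/unit


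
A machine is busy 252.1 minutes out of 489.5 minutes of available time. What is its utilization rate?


Utilization = busy / total × 100
= 252.1 / 489.5 × 100
= 51.5%


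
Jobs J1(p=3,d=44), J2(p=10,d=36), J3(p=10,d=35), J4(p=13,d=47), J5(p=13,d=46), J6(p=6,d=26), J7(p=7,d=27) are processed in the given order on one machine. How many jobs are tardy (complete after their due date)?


Completion vs due date:
  J1: C=3, d=44 → on time
  J2: C=13, d=36 → on time
  J3: C=23, d=35 → on time
  J4: C=36, d=47 → on time
  J5: C=49, d=46 → TARDY
  J6: C=55, d=26 → TARDY
  J7: C=62, d=27 → TARDY
Tardy jobs: J5, J6, J7
Count = 3


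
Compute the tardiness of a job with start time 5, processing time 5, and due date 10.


Completion = start + processing = 5 + 5 = 10
Tardiness = max(0, C - d) = max(0, 10 - 10)
= max(0, 0)
= 0


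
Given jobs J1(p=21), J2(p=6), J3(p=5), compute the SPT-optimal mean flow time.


SPT order: J3 → J2 → J1
Completion times:
  J3: C=5
  J2: C=11
  J1: C=32
Sum = 48, n = 3
Mean flow = 48/3
= 16.00


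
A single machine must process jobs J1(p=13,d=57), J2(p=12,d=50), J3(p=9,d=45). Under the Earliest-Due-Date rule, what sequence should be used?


EDD: sort by earliest due date
  J3: d=45, p=9
  J2: d=50, p=12
  J1: d=57, p=13
Order: J3 → J2 → J1


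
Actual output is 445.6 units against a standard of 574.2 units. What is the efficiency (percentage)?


Efficiency = (actual / standard) × 100
= (445.6 / 574.2) × 100
= 77.6%


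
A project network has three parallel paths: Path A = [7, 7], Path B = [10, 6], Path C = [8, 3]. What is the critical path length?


Path A: 7 + 7 = 14
Path B: 10 + 6 = 16
Path C: 8 + 3 = 11
Critical path = longest = max(14, 16, 11)
= 16 (Path B)


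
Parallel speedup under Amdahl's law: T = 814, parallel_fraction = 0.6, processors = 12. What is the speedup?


Amdahl's law: T_p = T × ((1-p) + p/N)
= 814 × ((1-0.6) + 0.6/12)
= 814 × (0.40 + 0.0500)
= 814 × 0.4500
= 366.30
Speedup = 814/366.30
= 2.22×


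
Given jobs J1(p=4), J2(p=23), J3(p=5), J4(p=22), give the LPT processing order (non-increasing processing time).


LPT: sort by longest processing time first
  J2: p=23
  J4: p=22
  J3: p=5
  J1: p=4
Order: J2 → J4 → J3 → J1


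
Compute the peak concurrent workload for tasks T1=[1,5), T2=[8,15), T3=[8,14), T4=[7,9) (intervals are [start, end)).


Check each time point for overlaps:
  t=8: 3 tasks active (T2, T3, T4)
Max concurrent = 3


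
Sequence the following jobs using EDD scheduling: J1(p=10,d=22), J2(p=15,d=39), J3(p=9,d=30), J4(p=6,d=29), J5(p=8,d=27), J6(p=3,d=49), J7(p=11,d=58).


EDD: sort by earliest due date
  J1: d=22, p=10
  J5: d=27, p=8
  J4: d=29, p=6
  J3: d=30, p=9
  J2: d=39, p=15
  J6: d=49, p=3
  J7: d=58, p=11
Order: J1 → J5 → J4 → J3 → J2 → J6 → J7


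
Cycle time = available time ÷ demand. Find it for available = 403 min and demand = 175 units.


Cycle time = available time / demand
= 403 / 175
= 2.30 min/unit


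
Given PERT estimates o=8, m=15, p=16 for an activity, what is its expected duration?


te = (o + 4m + p) / 6
= (8 + 4×15 + 16) / 6
= (8 + 60 + 16) / 6
= 84 / 6
= 14.00


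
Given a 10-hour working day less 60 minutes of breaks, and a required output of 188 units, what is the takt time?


Available = 10×60 - 60 = 540 min
Takt time = 540 / 188
= 2.87 min/unit


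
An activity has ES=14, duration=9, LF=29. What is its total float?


EF = ES + duration = 14 + 9 = 23
LS = LF - duration = 29 - 9 = 20
Total Float = LF - EF = 29 - 23
(or LS - ES = 20 - 14)
= 6


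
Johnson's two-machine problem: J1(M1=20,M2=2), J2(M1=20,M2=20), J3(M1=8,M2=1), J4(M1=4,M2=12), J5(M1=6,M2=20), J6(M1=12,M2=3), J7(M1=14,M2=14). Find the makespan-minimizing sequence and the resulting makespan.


Johnson's rule:
Group 1 (M1≤M2, sort by M1): ['J4', 'J5', 'J7', 'J2']
Group 2 (M1>M2, sort desc M2): ['J6', 'J1', 'J3']
Sequence: J4 → J5 → J7 → J2 → J6 → J1 → J3
Makespan calculation:
  J4: M1 done=4, M2 done=16
  J5: M1 done=10, M2 done=36
  J7: M1 done=24, M2 done=50
  J2: M1 done=44, M2 done=70
  J6: M1 done=56, M2 done=73
  J1: M1 done=76, M2 done=78
  J3: M1 done=84, M2 done=85
= Sequence: J4 → J5 → J7 → J2 → J6 → J1 → J3, Makespan: 85


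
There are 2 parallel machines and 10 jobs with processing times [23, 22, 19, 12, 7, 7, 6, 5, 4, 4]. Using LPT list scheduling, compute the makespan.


Jobs (LPT sorted): [23, 22, 19, 12, 7, 7, 6, 5, 4, 4]
Machines: 2
  J=23 → Machine 1 (load: 0+23=23)
  J=22 → Machine 2 (load: 0+22=22)
  J=19 → Machine 2 (load: 22+19=41)
  J=12 → Machine 1 (load: 23+12=35)
  J=7 → Machine 1 (load: 35+7=42)
  J=7 → Machine 2 (load: 41+7=48)
  J=6 → Machine 1 (load: 42+6=48)
  J=5 → Machine 1 (load: 48+5=53)
  J=4 → Machine 2 (load: 48+4=52)
  J=4 → Machine 2 (load: 52+4=56)
Machine loads: [53, 56]
Makespan = max = 56 time units


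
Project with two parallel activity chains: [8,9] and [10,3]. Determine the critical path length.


Path A: 8 + 9 = 17
Path B: 10 + 3 = 13
Critical path = longest = max(17, 13)
= 17 (Path A)


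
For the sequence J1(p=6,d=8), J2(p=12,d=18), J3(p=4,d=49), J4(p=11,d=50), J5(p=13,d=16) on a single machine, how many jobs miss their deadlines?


Completion vs due date:
  J1: C=6, d=8 → on time
  J2: C=18, d=18 → on time
  J3: C=22, d=49 → on time
  J4: C=33, d=50 → on time
  J5: C=46, d=16 → TARDY
Tardy jobs: J5
Count = 1


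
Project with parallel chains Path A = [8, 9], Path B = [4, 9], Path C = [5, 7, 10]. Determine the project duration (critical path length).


Path A: 8 + 9 = 17
Path B: 4 + 9 = 13
Path C: 5 + 7 + 10 = 22
Critical path = longest = max(17, 13, 22)
= 22 (Path C)


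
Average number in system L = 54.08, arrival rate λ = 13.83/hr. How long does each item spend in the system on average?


Little's law: L = λW → W = L / λ
= 54.08 / 13.83
= 3.91 hours


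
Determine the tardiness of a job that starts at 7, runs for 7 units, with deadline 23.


Completion = start + processing = 7 + 7 = 14
Tardiness = max(0, C - d) = max(0, 14 - 23)
= max(0, -9)
= 0


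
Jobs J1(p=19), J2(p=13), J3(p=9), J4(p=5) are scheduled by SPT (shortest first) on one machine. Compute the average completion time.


SPT order: J4 → J3 → J2 → J1
Completion times:
  J4: C=5
  J3: C=14
  J2: C=27
  J1: C=46
Sum = 92, n = 4
Mean flow = 92/4
= 23.00


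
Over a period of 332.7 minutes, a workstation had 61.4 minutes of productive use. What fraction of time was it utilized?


Utilization = busy / total × 100
= 61.4 / 332.7 × 100
= 18.5%


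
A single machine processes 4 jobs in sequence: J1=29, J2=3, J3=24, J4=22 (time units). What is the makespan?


Sequential makespan: sum all processing times
= 29 + 3 + 24 + 22
= 78 time units


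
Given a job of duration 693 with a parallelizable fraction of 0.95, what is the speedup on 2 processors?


Amdahl's law: T_p = T × ((1-p) + p/N)
= 693 × ((1-0.95) + 0.95/2)
= 693 × (0.05 + 0.4750)
= 693 × 0.5250
= 363.82
Speedup = 693/363.82
= 1.90×


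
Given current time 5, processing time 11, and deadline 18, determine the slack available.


Slack = due - current_time - processing
= 18 - 5 - 11
= 2


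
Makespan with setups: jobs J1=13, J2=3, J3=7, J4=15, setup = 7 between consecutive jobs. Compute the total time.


Makespan = Σ processing + (n-1) × setup
= (13 + 3 + 7 + 15) + (4-1)×7
= 38 + 21
= 59 time units


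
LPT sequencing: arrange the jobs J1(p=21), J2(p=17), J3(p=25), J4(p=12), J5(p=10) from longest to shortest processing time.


LPT: sort by longest processing time first
  J3: p=25
  J1: p=21
  J2: p=17
  J4: p=12
  J5: p=10
Order: J3 → J1 → J2 → J4 → J5


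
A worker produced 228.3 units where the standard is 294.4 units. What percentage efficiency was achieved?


Efficiency = (actual / standard) × 100
= (228.3 / 294.4) × 100
= 77.5%


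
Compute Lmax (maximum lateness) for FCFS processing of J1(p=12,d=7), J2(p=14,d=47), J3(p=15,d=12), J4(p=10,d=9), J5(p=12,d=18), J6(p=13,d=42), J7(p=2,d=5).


Lateness per job (L = C - d):
  J1: C=12, d=7, L=5
  J2: C=26, d=47, L=-21
  J3: C=41, d=12, L=29
  J4: C=51, d=9, L=42
  J5: C=63, d=18, L=45
  J6: C=76, d=42, L=34
  J7: C=78, d=5, L=73
Lmax = max(5, -21, 29, 42, 45, 34, 73)
= 73


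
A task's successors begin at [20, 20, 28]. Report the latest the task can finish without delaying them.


LF = min of all successor start times
Successors start at: [20, 20, 28]
LF = min(20, 20, 28)
= 20
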